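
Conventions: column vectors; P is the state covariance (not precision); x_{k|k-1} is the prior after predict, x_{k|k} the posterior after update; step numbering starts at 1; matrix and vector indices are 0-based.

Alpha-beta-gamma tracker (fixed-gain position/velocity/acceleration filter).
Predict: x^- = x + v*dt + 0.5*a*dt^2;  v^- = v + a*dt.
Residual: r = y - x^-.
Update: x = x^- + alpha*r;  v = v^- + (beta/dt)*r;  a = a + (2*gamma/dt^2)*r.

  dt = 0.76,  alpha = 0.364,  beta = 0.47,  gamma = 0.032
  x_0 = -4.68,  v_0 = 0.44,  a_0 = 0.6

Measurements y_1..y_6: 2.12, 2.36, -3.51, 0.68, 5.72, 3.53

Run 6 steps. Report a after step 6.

step 1: x_pred=-4.1723  r=6.2923  x^+=-1.8819  v^+=4.7873  a^+=1.2972
step 2: x_pred=2.1311  r=0.2289  x^+=2.2144  v^+=5.9148  a^+=1.3226
step 3: x_pred=7.0916  r=-10.6016  x^+=3.2326  v^+=0.3637  a^+=0.1479
step 4: x_pred=3.5517  r=-2.8717  x^+=2.5064  v^+=-1.2999  a^+=-0.1703
step 5: x_pred=1.4693  r=4.2507  x^+=3.0166  v^+=1.1994  a^+=0.3007
step 6: x_pred=4.0150  r=-0.4850  x^+=3.8384  v^+=1.1280  a^+=0.2469

a_post = 0.2469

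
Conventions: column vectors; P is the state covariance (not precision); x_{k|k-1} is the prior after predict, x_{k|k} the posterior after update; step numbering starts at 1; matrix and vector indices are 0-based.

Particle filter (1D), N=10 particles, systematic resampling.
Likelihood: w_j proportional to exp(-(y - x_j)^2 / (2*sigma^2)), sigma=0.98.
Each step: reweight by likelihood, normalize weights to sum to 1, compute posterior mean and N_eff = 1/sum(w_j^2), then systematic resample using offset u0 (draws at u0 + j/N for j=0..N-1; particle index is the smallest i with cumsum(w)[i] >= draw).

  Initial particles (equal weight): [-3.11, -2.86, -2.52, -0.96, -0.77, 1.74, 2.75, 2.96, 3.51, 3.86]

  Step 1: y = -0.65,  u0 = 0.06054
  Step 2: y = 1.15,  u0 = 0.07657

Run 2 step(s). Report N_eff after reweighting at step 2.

N_eff = 8.6960

step 1: w=[0.0188, 0.0345, 0.0710, 0.4168, 0.4349, 0.0224, 0.0011, 0.0005, 0.0001, 0.0000]  mean=-1.0272  Neff=2.7027  idx=[2, 3, 3, 3, 3, 4, 4, 4, 4, 4]
step 2: w=[0.0008, 0.0873, 0.0873, 0.0873, 0.0873, 0.1300, 0.1300, 0.1300, 0.1300, 0.1300]  mean=-0.8377  Neff=8.6960  idx=[1, 3, 4, 5, 5, 6, 7, 8, 9, 9]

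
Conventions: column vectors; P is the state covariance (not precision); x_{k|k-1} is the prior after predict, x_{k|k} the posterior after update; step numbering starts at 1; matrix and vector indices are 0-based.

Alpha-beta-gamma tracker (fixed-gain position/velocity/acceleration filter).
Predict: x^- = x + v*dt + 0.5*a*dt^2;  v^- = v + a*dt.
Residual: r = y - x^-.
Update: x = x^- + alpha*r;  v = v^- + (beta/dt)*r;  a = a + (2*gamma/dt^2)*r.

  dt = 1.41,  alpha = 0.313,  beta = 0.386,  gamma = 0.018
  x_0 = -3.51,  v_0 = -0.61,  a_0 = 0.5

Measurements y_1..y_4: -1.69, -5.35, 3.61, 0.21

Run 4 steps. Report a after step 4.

a_post = 0.4984

step 1: x_pred=-3.8731  r=2.1831  x^+=-3.1898  v^+=0.6926  a^+=0.5395
step 2: x_pred=-1.6768  r=-3.6732  x^+=-2.8265  v^+=0.4478  a^+=0.4730
step 3: x_pred=-1.7249  r=5.3349  x^+=-0.0551  v^+=2.5752  a^+=0.5696
step 4: x_pred=4.1422  r=-3.9322  x^+=2.9115  v^+=2.3019  a^+=0.4984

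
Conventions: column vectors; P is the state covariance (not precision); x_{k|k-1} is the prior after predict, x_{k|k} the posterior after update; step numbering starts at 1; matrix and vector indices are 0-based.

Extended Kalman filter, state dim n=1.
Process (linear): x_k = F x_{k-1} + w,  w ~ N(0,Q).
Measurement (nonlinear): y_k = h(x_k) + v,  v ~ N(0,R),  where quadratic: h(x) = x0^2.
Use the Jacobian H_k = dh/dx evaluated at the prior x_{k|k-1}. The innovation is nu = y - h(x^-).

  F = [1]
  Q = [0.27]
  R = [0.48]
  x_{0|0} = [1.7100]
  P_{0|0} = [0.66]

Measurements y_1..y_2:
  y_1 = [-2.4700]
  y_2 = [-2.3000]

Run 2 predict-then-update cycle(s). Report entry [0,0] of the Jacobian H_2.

H_jac[0,0] = 0.3989

step 1: x^-=[1.7100]  P^-=[0.9300]  H_jac=[3.4200]  S=[11.3577]  K=[0.2800]  nu=[-5.3941]  x^+=[0.1994]  P^+=[0.0393]
step 2: x^-=[0.1994]  P^-=[0.3093]  H_jac=[0.3989]  S=[0.5292]  K=[0.2331]  nu=[-2.3398]  x^+=[-0.3460]  P^+=[0.2805]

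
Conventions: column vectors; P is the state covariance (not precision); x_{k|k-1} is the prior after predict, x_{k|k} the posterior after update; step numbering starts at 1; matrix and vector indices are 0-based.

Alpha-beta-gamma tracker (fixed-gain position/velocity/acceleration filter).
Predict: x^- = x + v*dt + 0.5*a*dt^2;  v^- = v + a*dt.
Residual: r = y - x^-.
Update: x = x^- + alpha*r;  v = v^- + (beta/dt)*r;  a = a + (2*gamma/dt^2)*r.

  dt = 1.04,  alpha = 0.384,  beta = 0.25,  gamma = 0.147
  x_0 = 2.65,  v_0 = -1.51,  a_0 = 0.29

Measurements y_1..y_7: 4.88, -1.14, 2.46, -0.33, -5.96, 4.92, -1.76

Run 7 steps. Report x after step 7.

step 1: x_pred=1.2364  r=3.6436  x^+=2.6356  v^+=-0.3325  a^+=1.2804
step 2: x_pred=2.9822  r=-4.1222  x^+=1.3992  v^+=0.0082  a^+=0.1599
step 3: x_pred=1.4942  r=0.9658  x^+=1.8651  v^+=0.4066  a^+=0.4224
step 4: x_pred=2.5164  r=-2.8464  x^+=1.4234  v^+=0.1617  a^+=-0.3513
step 5: x_pred=1.4016  r=-7.3616  x^+=-1.4252  v^+=-1.9732  a^+=-2.3523
step 6: x_pred=-4.7495  r=9.6695  x^+=-1.0364  v^+=-2.0952  a^+=0.2761
step 7: x_pred=-3.0662  r=1.3062  x^+=-2.5646  v^+=-1.4941  a^+=0.6311

x_post = -2.5646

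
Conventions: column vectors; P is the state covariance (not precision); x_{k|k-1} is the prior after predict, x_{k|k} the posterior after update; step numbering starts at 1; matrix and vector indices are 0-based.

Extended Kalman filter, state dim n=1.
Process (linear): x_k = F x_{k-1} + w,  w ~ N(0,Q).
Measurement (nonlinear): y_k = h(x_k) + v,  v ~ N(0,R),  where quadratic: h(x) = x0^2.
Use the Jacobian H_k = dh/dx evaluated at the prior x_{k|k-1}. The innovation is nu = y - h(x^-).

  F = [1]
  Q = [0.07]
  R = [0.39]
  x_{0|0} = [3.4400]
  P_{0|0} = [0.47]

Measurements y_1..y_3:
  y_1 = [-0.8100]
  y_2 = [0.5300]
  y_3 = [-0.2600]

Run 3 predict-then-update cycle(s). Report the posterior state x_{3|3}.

x_post = [0.7799]

step 1: x^-=[3.4400]  P^-=[0.5400]  H_jac=[6.8800]  S=[25.9506]  K=[0.1432]  nu=[-12.6436]  x^+=[1.6299]  P^+=[0.0081]
step 2: x^-=[1.6299]  P^-=[0.0781]  H_jac=[3.2598]  S=[1.2201]  K=[0.2087]  nu=[-2.1265]  x^+=[1.1861]  P^+=[0.0250]
step 3: x^-=[1.1861]  P^-=[0.0950]  H_jac=[2.3721]  S=[0.9244]  K=[0.2437]  nu=[-1.6667]  x^+=[0.7799]  P^+=[0.0401]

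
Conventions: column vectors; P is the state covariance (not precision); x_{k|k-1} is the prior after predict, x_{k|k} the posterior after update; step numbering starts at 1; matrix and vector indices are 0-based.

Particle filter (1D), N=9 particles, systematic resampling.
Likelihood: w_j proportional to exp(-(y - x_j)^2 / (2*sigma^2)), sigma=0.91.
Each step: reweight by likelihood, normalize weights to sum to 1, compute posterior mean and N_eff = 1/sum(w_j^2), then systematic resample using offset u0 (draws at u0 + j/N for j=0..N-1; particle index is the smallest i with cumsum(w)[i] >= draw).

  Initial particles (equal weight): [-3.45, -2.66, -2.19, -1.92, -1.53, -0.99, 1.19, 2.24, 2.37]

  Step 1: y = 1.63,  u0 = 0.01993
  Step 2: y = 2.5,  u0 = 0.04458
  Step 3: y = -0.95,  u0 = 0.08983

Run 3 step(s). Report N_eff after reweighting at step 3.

step 1: w=[0.0000, 0.0000, 0.0001, 0.0002, 0.0010, 0.0065, 0.3668, 0.3293, 0.2962]  mean=1.8674  Neff=3.0240  idx=[6, 6, 6, 6, 7, 7, 7, 8, 8]
step 2: w=[0.0565, 0.0565, 0.0565, 0.0565, 0.1529, 0.1529, 0.1529, 0.1576, 0.1576]  mean=2.0437  Neff=7.5412  idx=[0, 2, 4, 4, 5, 6, 7, 7, 8]
step 3: w=[0.4550, 0.4550, 0.0155, 0.0155, 0.0155, 0.0155, 0.0093, 0.0093, 0.0093]  mean=1.2881  Neff=2.4077  idx=[0, 0, 0, 0, 1, 1, 1, 1, 6]

N_eff = 2.4077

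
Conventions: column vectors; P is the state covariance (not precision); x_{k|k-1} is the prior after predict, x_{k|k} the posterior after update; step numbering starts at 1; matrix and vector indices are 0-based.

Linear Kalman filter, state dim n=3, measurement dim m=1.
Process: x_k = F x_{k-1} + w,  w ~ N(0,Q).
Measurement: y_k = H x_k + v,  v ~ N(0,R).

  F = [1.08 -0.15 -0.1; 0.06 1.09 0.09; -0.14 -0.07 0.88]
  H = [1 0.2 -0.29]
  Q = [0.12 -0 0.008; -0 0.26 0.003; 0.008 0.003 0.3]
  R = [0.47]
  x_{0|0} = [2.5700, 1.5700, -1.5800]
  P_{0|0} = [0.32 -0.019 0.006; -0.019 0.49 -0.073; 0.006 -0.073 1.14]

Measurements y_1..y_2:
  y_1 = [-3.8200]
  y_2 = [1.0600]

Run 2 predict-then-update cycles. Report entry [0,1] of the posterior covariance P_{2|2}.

P_post[0,1] = -0.2499

step 1: x^-=[2.6981, 1.7233, -1.8601]  P^-=[0.5183 -0.0823 -0.1196; -0.0823 0.8358 -0.0131; -0.1196 -0.0131 1.1986]  S=[1.1605]  K=[0.4623; 0.0764; -0.4048]  nu=[-7.4022]  x^+=[-0.7242, 1.1580, 1.1366]  P^+=[0.2703 -0.1233 0.0976; -0.1233 0.8290 0.0228; 0.0976 0.0228 1.0084]
step 2: x^-=[-1.0695, 1.3211, 1.0206]  P^-=[0.4835 -0.2651 -0.0149; -0.2651 1.2435 0.0623; -0.0149 0.0623 1.0610]  S=[0.9879]  K=[0.4402; -0.0348; -0.3139]  nu=[2.1613]  x^+=[-0.1182, 1.2458, 0.3421]  P^+=[0.2921 -0.2499 0.1216; -0.2499 1.2423 0.0515; 0.1216 0.0515 0.9637]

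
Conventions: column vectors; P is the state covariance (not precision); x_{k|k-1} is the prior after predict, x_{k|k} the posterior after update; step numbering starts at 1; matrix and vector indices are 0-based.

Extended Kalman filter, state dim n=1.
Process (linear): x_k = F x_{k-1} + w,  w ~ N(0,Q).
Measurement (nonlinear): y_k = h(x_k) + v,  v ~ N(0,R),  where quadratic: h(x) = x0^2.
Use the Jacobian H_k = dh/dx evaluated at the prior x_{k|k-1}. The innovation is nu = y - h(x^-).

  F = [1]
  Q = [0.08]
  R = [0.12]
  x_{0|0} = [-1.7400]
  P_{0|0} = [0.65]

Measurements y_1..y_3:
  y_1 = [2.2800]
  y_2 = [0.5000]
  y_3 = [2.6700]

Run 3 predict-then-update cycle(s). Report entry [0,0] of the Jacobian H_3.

step 1: x^-=[-1.7400]  P^-=[0.7300]  H_jac=[-3.4800]  S=[8.9606]  K=[-0.2835]  nu=[-0.7476]  x^+=[-1.5280]  P^+=[0.0098]
step 2: x^-=[-1.5280]  P^-=[0.0898]  H_jac=[-3.0561]  S=[0.9585]  K=[-0.2862]  nu=[-1.8349]  x^+=[-1.0028]  P^+=[0.0112]
step 3: x^-=[-1.0028]  P^-=[0.0912]  H_jac=[-2.0056]  S=[0.4870]  K=[-0.3757]  nu=[1.6644]  x^+=[-1.6282]  P^+=[0.0225]

H_jac[0,0] = -2.0056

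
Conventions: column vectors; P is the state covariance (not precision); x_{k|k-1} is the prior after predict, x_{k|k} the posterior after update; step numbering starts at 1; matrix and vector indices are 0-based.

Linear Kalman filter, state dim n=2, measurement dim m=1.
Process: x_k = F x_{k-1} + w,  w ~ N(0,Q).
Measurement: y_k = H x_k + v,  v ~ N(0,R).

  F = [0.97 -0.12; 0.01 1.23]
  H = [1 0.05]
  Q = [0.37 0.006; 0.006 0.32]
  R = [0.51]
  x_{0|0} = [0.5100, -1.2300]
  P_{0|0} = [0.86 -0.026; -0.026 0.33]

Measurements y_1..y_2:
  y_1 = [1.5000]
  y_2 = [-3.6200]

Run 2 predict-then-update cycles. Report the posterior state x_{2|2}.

step 1: x^-=[0.6423, -1.5078]  P^-=[1.1900 -0.0654; -0.0654 0.8187]  S=[1.6955]  K=[0.6999; -0.0144]  nu=[0.9331]  x^+=[1.2954, -1.5212]  P^+=[0.3594 -0.0483; -0.0483 0.8184]
step 2: x^-=[1.4391, -1.8582]  P^-=[0.7312 -0.1688; -0.1688 1.5569]  S=[1.2282]  K=[0.5884; -0.0741]  nu=[-4.9662]  x^+=[-1.4833, -1.4903]  P^+=[0.3059 -0.1153; -0.1153 1.5502]

x_post = [-1.4833, -1.4903]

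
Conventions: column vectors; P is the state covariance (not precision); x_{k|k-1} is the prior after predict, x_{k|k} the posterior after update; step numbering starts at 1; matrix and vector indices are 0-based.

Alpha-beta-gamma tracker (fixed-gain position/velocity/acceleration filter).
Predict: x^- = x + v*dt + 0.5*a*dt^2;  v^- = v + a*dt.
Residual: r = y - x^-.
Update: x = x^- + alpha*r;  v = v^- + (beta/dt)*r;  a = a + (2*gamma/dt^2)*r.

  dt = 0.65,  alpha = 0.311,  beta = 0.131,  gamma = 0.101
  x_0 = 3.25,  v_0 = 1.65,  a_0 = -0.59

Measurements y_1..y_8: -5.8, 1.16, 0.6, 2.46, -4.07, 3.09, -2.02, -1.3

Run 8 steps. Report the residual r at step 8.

resid = -4.7809

step 1: x_pred=4.1979  r=-9.9979  x^+=1.0885  v^+=-0.7485  a^+=-5.3700
step 2: x_pred=-0.5324  r=1.6924  x^+=-0.0061  v^+=-3.8979  a^+=-4.5609
step 3: x_pred=-3.5032  r=4.1032  x^+=-2.2271  v^+=-6.0355  a^+=-2.5991
step 4: x_pred=-6.6993  r=9.1593  x^+=-3.8507  v^+=-5.8790  a^+=1.7800
step 5: x_pred=-7.2961  r=3.2261  x^+=-6.2928  v^+=-4.0719  a^+=3.3224
step 6: x_pred=-8.2376  r=11.3276  x^+=-4.7147  v^+=0.3706  a^+=8.7382
step 7: x_pred=-2.6279  r=0.6079  x^+=-2.4388  v^+=6.1730  a^+=9.0288
step 8: x_pred=3.4809  r=-4.7809  x^+=1.9941  v^+=11.0782  a^+=6.7430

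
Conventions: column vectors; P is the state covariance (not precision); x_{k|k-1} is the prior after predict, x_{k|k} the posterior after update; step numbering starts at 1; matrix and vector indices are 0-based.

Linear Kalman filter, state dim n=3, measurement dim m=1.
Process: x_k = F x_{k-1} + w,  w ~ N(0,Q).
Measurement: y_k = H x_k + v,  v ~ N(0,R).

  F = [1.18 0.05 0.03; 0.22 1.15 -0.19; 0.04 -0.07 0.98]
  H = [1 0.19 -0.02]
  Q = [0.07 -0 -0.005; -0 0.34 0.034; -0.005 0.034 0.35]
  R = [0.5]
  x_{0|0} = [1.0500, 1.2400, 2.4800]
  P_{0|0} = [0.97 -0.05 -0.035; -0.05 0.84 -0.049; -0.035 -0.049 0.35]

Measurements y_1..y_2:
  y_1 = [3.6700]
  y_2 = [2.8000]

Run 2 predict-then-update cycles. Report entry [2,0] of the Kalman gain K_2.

step 1: x^-=[1.3754, 1.1858, 2.3856]  P^-=[1.4145 0.2361 0.0093; 0.2361 1.5095 -0.1549; 0.0093 -0.1549 0.6961]  S=[2.0598]  K=[0.7084; 0.2554; -0.0165]  nu=[2.1170]  x^+=[2.8751, 1.7264, 2.3506]  P^+=[0.3808 -0.1365 0.0334; -0.1365 1.3752 -0.1463; 0.0334 -0.1463 0.6955]
step 2: x^-=[3.5495, 2.1713, 2.2978]  P^-=[0.5901 -0.0237 0.0715; -0.0237 2.1943 -0.3668; 0.0715 -0.3668 1.0488]  S=[1.1607]  K=[0.5033; 0.3451; -0.0166]  nu=[-1.1161]  x^+=[2.9877, 1.7862, 2.3163]  P^+=[0.2961 -0.2253 0.0811; -0.2253 2.0561 -0.3602; 0.0811 -0.3602 1.0484]

K[2,0] = -0.0166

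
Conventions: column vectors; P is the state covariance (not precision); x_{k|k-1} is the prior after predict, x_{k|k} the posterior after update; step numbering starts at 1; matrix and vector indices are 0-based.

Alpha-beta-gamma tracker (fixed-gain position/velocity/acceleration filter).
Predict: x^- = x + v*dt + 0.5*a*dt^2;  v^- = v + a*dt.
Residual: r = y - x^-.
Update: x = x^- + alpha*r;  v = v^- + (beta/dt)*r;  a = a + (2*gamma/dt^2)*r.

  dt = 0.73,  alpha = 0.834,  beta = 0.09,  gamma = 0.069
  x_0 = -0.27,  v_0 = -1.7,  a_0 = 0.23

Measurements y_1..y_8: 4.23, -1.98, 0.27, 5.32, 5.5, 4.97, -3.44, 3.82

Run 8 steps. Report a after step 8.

a_post = -1.1192

step 1: x_pred=-1.4497  r=5.6797  x^+=3.2872  v^+=-0.8319  a^+=1.7008
step 2: x_pred=3.1331  r=-5.1131  x^+=-1.1312  v^+=-0.2206  a^+=0.3767
step 3: x_pred=-1.1919  r=1.4619  x^+=0.0273  v^+=0.2346  a^+=0.7553
step 4: x_pred=0.3998  r=4.9202  x^+=4.5033  v^+=1.3926  a^+=2.0294
step 5: x_pred=6.0606  r=-0.5606  x^+=5.5931  v^+=2.8050  a^+=1.8843
step 6: x_pred=8.1427  r=-3.1727  x^+=5.4967  v^+=3.7893  a^+=1.0627
step 7: x_pred=8.5460  r=-11.9860  x^+=-1.4503  v^+=3.0873  a^+=-2.0412
step 8: x_pred=0.2595  r=3.5605  x^+=3.2290  v^+=2.0362  a^+=-1.1192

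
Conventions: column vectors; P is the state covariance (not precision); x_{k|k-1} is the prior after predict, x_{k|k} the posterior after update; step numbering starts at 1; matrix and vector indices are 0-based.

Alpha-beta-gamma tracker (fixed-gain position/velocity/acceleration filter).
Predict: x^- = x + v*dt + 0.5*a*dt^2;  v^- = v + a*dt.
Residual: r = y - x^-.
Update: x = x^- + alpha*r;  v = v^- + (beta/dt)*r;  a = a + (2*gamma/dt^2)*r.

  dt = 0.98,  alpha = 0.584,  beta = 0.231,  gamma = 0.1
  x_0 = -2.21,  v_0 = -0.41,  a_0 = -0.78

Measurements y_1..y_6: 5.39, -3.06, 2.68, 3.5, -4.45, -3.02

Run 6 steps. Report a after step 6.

a_post = -1.5831

step 1: x_pred=-2.9864  r=8.3764  x^+=1.9054  v^+=0.8000  a^+=0.9643
step 2: x_pred=3.1525  r=-6.2125  x^+=-0.4756  v^+=0.2807  a^+=-0.3294
step 3: x_pred=-0.3587  r=3.0387  x^+=1.4159  v^+=0.6742  a^+=0.3034
step 4: x_pred=2.2223  r=1.2777  x^+=2.9685  v^+=1.2727  a^+=0.5695
step 5: x_pred=4.4891  r=-8.9391  x^+=-0.7313  v^+=-0.2763  a^+=-1.2921
step 6: x_pred=-1.6226  r=-1.3974  x^+=-2.4387  v^+=-1.8719  a^+=-1.5831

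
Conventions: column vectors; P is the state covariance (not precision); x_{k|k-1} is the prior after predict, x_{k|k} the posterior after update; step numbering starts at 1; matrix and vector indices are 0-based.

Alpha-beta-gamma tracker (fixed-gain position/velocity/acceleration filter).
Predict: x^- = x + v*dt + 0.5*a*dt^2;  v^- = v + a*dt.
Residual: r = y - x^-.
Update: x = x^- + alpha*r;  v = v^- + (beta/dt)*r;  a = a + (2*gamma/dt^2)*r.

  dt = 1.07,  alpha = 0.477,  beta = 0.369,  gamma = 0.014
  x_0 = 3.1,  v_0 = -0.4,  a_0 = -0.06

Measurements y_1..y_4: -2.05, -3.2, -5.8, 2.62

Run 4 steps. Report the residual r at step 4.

resid = 11.6351

step 1: x_pred=2.6377  r=-4.6877  x^+=0.4016  v^+=-2.0808  a^+=-0.1746
step 2: x_pred=-1.9248  r=-1.2752  x^+=-2.5331  v^+=-2.7074  a^+=-0.2058
step 3: x_pred=-5.5478  r=-0.2522  x^+=-5.6681  v^+=-3.0146  a^+=-0.2120
step 4: x_pred=-9.0151  r=11.6351  x^+=-3.4652  v^+=0.7710  a^+=0.0726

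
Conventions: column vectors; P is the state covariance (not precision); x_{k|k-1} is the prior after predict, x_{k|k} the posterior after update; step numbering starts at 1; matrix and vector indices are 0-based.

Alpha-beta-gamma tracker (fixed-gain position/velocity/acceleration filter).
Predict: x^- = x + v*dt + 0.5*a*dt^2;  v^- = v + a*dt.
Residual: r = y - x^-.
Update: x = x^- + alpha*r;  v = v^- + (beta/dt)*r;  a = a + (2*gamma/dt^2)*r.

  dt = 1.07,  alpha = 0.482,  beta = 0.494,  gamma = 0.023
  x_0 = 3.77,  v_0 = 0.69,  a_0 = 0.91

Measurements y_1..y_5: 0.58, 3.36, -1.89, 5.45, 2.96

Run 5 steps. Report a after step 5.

step 1: x_pred=5.0292  r=-4.4492  x^+=2.8847  v^+=-0.3904  a^+=0.7312
step 2: x_pred=2.8855  r=0.4745  x^+=3.1142  v^+=0.6110  a^+=0.7503
step 3: x_pred=4.1976  r=-6.0876  x^+=1.2634  v^+=-1.3966  a^+=0.5057
step 4: x_pred=0.0584  r=5.3916  x^+=2.6572  v^+=1.6337  a^+=0.7223
step 5: x_pred=4.8187  r=-1.8587  x^+=3.9228  v^+=1.5484  a^+=0.6477

a_post = 0.6477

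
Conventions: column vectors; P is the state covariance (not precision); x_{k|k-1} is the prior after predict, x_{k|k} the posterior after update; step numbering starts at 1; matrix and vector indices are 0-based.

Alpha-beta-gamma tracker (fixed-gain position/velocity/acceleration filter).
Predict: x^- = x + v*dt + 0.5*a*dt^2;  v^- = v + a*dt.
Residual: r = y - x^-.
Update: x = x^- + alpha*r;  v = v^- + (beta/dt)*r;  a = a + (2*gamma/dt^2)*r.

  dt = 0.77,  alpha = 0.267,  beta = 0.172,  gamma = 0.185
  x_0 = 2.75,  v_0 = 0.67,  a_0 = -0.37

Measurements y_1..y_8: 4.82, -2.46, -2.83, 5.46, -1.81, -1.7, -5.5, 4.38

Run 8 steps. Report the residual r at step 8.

step 1: x_pred=3.1562  r=1.6638  x^+=3.6004  v^+=0.7568  a^+=0.6683
step 2: x_pred=4.3813  r=-6.8413  x^+=2.5546  v^+=-0.2568  a^+=-3.6010
step 3: x_pred=1.2894  r=-4.1194  x^+=0.1895  v^+=-3.9498  a^+=-6.1717
step 4: x_pred=-4.6814  r=10.1414  x^+=-1.9737  v^+=-6.4366  a^+=0.1571
step 5: x_pred=-6.8833  r=5.0733  x^+=-5.5287  v^+=-5.1824  a^+=3.3231
step 6: x_pred=-8.5341  r=6.8341  x^+=-6.7094  v^+=-1.0971  a^+=7.5879
step 7: x_pred=-5.3047  r=-0.1953  x^+=-5.3568  v^+=4.7020  a^+=7.4660
step 8: x_pred=0.4770  r=3.9030  x^+=1.5191  v^+=11.3227  a^+=9.9017

resid = 3.9030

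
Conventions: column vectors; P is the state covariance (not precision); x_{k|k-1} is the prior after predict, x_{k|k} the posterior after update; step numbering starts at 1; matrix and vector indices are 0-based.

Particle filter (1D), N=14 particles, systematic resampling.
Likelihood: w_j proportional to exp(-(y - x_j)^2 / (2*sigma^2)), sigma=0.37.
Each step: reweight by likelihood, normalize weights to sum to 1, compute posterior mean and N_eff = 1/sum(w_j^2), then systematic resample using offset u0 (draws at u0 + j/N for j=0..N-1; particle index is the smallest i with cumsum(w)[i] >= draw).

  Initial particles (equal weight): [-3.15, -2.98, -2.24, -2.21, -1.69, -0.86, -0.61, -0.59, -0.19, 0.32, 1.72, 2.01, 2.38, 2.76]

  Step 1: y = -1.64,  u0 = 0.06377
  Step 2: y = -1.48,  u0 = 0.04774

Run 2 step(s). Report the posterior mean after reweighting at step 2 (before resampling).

step 1: w=[0.0001, 0.0008, 0.1567, 0.1781, 0.5782, 0.0632, 0.0121, 0.0104, 0.0003, 0.0000, 0.0000, 0.0000, 0.0000, 0.0000]  mean=-1.7926  Neff=2.5326  idx=[2, 2, 3, 3, 4, 4, 4, 4, 4, 4, 4, 4, 5, 7]
step 2: w=[0.0159, 0.0159, 0.0187, 0.0187, 0.1114, 0.1114, 0.1114, 0.1114, 0.1114, 0.1114, 0.1114, 0.1114, 0.0322, 0.0073]  mean=-1.6922  Neff=9.8401  idx=[2, 4, 5, 5, 6, 7, 7, 8, 8, 9, 10, 10, 11, 12]

post_mean = -1.6922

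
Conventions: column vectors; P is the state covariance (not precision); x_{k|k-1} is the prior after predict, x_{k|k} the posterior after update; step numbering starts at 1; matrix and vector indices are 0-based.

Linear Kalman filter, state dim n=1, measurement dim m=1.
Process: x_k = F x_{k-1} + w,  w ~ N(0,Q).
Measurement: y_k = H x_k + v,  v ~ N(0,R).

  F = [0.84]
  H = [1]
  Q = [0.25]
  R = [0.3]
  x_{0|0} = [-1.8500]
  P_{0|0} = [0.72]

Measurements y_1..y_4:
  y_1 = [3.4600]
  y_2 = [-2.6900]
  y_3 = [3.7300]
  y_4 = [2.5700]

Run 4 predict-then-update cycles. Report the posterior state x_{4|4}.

x_post = [2.0789]

step 1: x^-=[-1.5540]  P^-=[0.7580]  S=[1.0580]  K=[0.7165]  nu=[5.0140]  x^+=[2.0383]  P^+=[0.2149]
step 2: x^-=[1.7122]  P^-=[0.4017]  S=[0.7017]  K=[0.5724]  nu=[-4.4022]  x^+=[-0.8078]  P^+=[0.1717]
step 3: x^-=[-0.6786]  P^-=[0.3712]  S=[0.6712]  K=[0.5530]  nu=[4.4086]  x^+=[1.7595]  P^+=[0.1659]
step 4: x^-=[1.4780]  P^-=[0.3671]  S=[0.6671]  K=[0.5503]  nu=[1.0920]  x^+=[2.0789]  P^+=[0.1651]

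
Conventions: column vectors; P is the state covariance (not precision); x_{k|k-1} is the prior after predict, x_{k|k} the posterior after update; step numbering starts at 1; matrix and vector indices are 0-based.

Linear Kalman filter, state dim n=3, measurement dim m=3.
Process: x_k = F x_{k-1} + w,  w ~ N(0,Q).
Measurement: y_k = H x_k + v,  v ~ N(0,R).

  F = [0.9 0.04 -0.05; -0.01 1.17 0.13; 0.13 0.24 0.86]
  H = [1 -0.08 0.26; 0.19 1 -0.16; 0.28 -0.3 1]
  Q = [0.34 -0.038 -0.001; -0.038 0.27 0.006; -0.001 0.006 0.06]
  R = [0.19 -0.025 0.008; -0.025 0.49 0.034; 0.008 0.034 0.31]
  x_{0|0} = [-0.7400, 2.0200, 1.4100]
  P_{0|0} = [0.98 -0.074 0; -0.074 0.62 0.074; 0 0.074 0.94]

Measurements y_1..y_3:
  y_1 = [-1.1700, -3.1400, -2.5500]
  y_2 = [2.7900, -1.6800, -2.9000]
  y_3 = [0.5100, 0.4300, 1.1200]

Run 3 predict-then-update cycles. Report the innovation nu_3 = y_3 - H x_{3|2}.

innov = [-0.8801, 2.6984, 2.3568]

step 1: x^-=[-0.6557, 2.5541, 1.6012]  P^-=[1.1315 -0.1058 0.0645; -0.1058 1.1589 0.3496; 0.0645 0.3496 0.8334]  S=[1.4212 0.0467 0.6174; 0.0467 1.5551 -0.0347; 0.6174 -0.0347 1.1806]  K=[0.8544 0.0358 -0.0959; -0.1262 0.7015 0.0631; -0.1348 0.1668 0.7078]  nu=[-0.7263, -5.3133, -3.2014]  x^+=[-1.1595, -1.2838, -1.4529]  P^+=[0.1792 -0.0553 -0.0884; -0.0553 0.3874 0.1741; -0.0884 0.1741 0.3010]
step 2: x^-=[-1.0223, -1.6794, -1.7083]  P^-=[0.4898 -0.1013 -0.0655; -0.1013 0.8599 0.3198; -0.0655 0.3198 0.3566]  S=[0.6783 -0.0208 0.1704; -0.0208 1.2399 0.0481; 0.1704 0.0481 0.5709]  K=[0.7188 0.0153 -0.0370; -0.1190 0.6332 0.0408; -0.1024 0.1831 0.4396]  nu=[4.1221, -0.0797, -1.4092]  x^+=[1.9916, -2.2778, -2.7644]  P^+=[0.1479 -0.0497 -0.0615; -0.0497 0.3483 0.1516; -0.0615 0.1516 0.2044]
step 3: x^-=[1.8395, -3.0443, -2.6652]  P^-=[0.4622 -0.0919 -0.0440; -0.0919 0.7977 0.2758; -0.0440 0.2758 0.2795]  S=[0.6566 -0.0231 0.1681; -0.0231 1.1910 0.0367; 0.1681 0.0367 0.5229]  K=[0.7010 0.0163 -0.0104; -0.1096 0.6155 0.0126; -0.0773 0.1743 0.3654]  nu=[-0.8801, 2.6984, 2.3568]  x^+=[1.2423, -1.2572, -1.2658]  P^+=[0.1422 -0.0449 -0.0503; -0.0449 0.3353 0.1371; -0.0503 0.1371 0.1738]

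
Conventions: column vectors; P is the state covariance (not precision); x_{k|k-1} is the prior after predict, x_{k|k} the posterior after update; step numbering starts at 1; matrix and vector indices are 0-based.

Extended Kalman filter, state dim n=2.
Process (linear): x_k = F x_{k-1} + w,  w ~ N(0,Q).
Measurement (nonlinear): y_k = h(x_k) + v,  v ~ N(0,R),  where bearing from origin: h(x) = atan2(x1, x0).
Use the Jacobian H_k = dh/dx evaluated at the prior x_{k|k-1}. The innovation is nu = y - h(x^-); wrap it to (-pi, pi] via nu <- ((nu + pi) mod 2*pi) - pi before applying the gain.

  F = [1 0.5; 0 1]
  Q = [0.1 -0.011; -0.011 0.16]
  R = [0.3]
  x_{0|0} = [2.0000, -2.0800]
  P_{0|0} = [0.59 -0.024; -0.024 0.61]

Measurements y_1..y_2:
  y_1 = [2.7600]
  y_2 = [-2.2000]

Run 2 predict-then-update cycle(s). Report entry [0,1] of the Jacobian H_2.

H_jac[0,1] = -0.1469

step 1: x^-=[0.9600, -2.0800]  P^-=[0.8185 0.2700; 0.2700 0.7700]  H_jac=[0.3963 0.1829]  S=[0.4935]  K=[0.7575; 0.5023]  nu=[-2.3848]  x^+=[-0.8464, -3.2778]  P^+=[0.5354 0.0823; 0.0823 0.6455]
step 2: x^-=[-2.4853, -3.2778]  P^-=[0.8790 0.3940; 0.3940 0.8055]  H_jac=[0.1937 -0.1469]  S=[0.3279]  K=[0.3428; -0.1280]  nu=[0.0195]  x^+=[-2.4786, -3.2803]  P^+=[0.8405 0.4084; 0.4084 0.8001]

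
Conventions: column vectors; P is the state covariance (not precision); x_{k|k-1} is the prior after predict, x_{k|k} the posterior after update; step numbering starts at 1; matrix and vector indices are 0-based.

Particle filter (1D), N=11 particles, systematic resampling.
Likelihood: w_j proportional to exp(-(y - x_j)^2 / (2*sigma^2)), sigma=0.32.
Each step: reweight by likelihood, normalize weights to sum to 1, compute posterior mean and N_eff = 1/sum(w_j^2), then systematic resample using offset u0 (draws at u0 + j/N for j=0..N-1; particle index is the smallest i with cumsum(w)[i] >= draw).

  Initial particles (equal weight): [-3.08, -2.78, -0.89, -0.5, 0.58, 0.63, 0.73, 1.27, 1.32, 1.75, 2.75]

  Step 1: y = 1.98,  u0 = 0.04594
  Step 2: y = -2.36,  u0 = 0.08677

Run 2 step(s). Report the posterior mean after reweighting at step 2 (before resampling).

post_mean = 1.2772

step 1: w=[0.0000, 0.0000, 0.0000, 0.0000, 0.0001, 0.0001, 0.0005, 0.0826, 0.1154, 0.7478, 0.0535]  mean=1.7136  Neff=1.7176  idx=[7, 8, 9, 9, 9, 9, 9, 9, 9, 9, 10]
step 2: w=[0.8563, 0.1437, 0.0000, 0.0000, 0.0000, 0.0000, 0.0000, 0.0000, 0.0000, 0.0000, 0.0000]  mean=1.2772  Neff=1.3265  idx=[0, 0, 0, 0, 0, 0, 0, 0, 0, 1, 1]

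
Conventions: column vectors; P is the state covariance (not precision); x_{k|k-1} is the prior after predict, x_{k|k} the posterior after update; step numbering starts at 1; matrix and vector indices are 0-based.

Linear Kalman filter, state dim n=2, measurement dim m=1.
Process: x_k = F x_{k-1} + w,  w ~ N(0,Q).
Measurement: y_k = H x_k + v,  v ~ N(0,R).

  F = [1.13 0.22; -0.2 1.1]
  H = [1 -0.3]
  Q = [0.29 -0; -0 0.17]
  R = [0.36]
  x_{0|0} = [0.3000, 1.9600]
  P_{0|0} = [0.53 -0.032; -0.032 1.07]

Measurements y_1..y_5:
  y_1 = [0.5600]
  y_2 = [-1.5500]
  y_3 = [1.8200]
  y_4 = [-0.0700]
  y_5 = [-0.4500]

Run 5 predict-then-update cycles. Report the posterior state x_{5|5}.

x_post = [0.2447, 0.8662]

step 1: x^-=[0.7702, 2.0960]  P^-=[1.0026 0.1008; 0.1008 1.5000]  S=[1.4372]  K=[0.6766; -0.2430]  nu=[0.4186]  x^+=[1.0534, 1.9943]  P^+=[0.3447 0.3371; 0.3371 1.4151]
step 2: x^-=[1.6291, 1.9830]  P^-=[0.9662 0.6687; 0.6687 1.7478]  S=[1.0823]  K=[0.7074; 0.1334]  nu=[-2.5842]  x^+=[-0.1989, 1.6383]  P^+=[0.4246 0.5666; 0.5666 1.7285]
step 3: x^-=[0.1356, 1.8420]  P^-=[1.1976 1.0017; 1.0017 2.0292]  S=[1.1392]  K=[0.7875; 0.3449]  nu=[2.2369]  x^+=[1.8971, 2.6134]  P^+=[0.4912 0.6923; 0.6923 1.8937]
step 4: x^-=[2.7187, 2.4954]  P^-=[1.3530 1.1773; 1.1773 2.1764]  S=[1.2025]  K=[0.8314; 0.4361]  nu=[-2.0401]  x^+=[1.0225, 1.6057]  P^+=[0.5217 0.7413; 0.7413 1.9478]
step 5: x^-=[1.5087, 1.5618]  P^-=[1.4190 1.2423; 1.2423 2.2215]  S=[1.2336]  K=[0.8482; 0.4668]  nu=[-1.4901]  x^+=[0.2447, 0.8662]  P^+=[0.5315 0.7539; 0.7539 1.9527]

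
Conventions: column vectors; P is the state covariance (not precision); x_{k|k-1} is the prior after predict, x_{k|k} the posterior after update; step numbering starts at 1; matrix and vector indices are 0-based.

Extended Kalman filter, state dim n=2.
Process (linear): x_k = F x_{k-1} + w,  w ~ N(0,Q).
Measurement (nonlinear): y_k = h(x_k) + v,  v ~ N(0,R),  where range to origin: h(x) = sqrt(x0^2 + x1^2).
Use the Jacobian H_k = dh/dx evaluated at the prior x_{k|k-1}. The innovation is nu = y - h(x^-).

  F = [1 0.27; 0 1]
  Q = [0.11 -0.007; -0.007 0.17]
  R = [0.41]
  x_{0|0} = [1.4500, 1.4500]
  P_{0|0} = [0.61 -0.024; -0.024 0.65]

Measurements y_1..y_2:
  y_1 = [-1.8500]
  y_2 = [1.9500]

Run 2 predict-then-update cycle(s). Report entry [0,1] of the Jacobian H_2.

step 1: x^-=[1.8415, 1.4500]  P^-=[0.7544 0.1445; 0.1445 0.8200]  H_jac=[0.7857 0.6186]  S=[1.3300]  K=[0.5129; 0.4668]  nu=[-4.1938]  x^+=[-0.3094, -0.5076]  P^+=[0.4046 -0.1739; -0.1739 0.5302]
step 2: x^-=[-0.4465, -0.5076]  P^-=[0.4593 -0.0377; -0.0377 0.7002]  H_jac=[-0.6605 -0.7509]  S=[0.9677]  K=[-0.2842; -0.5176]  nu=[1.2740]  x^+=[-0.8086, -1.1670]  P^+=[0.3812 -0.1801; -0.1801 0.4410]

H_jac[0,1] = -0.7509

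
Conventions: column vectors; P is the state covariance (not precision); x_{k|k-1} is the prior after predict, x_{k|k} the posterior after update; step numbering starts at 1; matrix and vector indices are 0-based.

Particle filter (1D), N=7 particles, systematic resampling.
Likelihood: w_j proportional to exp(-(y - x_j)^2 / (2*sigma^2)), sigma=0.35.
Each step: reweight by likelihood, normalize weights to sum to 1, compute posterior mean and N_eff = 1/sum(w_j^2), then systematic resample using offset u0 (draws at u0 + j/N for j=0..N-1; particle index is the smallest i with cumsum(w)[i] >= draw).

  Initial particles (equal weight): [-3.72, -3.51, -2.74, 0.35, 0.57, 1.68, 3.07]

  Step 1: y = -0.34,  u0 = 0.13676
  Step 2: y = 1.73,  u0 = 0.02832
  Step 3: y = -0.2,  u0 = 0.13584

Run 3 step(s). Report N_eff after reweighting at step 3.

step 1: w=[0.0000, 0.0000, 0.0000, 0.8079, 0.1921, 0.0000, 0.0000]  mean=0.3923  Neff=1.4500  idx=[3, 3, 3, 3, 3, 4, 4]
step 2: w=[0.0407, 0.0407, 0.0407, 0.0407, 0.0407, 0.3982, 0.3982]  mean=0.5252  Neff=3.0723  idx=[0, 4, 5, 5, 5, 6, 6]
step 3: w=[0.2834, 0.2834, 0.0866, 0.0866, 0.0866, 0.0866, 0.0866]  mean=0.4453  Neff=5.0458  idx=[0, 0, 1, 1, 3, 5, 6]

N_eff = 5.0458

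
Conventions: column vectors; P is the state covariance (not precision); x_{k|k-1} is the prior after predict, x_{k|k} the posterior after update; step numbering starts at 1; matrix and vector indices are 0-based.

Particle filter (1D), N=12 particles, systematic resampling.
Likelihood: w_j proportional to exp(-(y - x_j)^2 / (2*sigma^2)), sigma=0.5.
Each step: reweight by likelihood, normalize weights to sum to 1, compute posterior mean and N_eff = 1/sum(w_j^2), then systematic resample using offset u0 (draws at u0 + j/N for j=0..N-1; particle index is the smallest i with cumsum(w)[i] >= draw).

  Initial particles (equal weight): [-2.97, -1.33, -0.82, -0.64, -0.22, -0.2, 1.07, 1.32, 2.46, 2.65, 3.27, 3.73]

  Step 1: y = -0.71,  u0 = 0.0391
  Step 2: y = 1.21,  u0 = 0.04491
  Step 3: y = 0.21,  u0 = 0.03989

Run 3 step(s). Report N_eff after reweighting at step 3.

step 1: w=[0.0000, 0.1272, 0.2678, 0.2717, 0.1697, 0.1631, 0.0005, 0.0001, 0.0000, 0.0000, 0.0000, 0.0000]  mean=-0.6320  Neff=4.6064  idx=[1, 1, 2, 2, 2, 3, 3, 3, 4, 4, 5, 5]
step 2: w=[0.0000, 0.0000, 0.0035, 0.0035, 0.0035, 0.0142, 0.0142, 0.0142, 0.2233, 0.2233, 0.2501, 0.2501]  mean=-0.2343  Neff=4.4352  idx=[7, 8, 8, 9, 9, 9, 10, 10, 10, 11, 11, 11]
step 3: w=[0.0296, 0.0866, 0.0866, 0.0866, 0.0866, 0.0866, 0.0896, 0.0896, 0.0896, 0.0896, 0.0896, 0.0896]  mean=-0.2217  Neff=11.5590  idx=[1, 2, 3, 4, 4, 5, 6, 7, 8, 9, 10, 11]

N_eff = 11.5590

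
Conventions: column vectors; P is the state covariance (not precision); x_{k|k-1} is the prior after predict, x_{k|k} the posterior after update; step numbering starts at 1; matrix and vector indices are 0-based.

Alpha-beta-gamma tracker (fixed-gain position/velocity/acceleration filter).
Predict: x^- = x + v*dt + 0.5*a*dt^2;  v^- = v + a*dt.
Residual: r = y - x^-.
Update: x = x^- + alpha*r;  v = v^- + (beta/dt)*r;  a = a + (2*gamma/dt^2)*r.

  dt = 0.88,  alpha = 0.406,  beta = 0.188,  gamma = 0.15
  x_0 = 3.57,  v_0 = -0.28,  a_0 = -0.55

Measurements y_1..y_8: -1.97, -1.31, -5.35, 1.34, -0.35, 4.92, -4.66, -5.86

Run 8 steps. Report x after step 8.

step 1: x_pred=3.1106  r=-5.0806  x^+=1.0479  v^+=-1.8494  a^+=-2.5182
step 2: x_pred=-1.5546  r=0.2446  x^+=-1.4553  v^+=-4.0132  a^+=-2.4235
step 3: x_pred=-5.9253  r=0.5753  x^+=-5.6917  v^+=-6.0229  a^+=-2.2006
step 4: x_pred=-11.8440  r=13.1840  x^+=-6.4913  v^+=-5.1429  a^+=2.9068
step 5: x_pred=-9.8915  r=9.5415  x^+=-6.0176  v^+=-0.5465  a^+=6.6032
step 6: x_pred=-3.9418  r=8.8618  x^+=-0.3439  v^+=7.1575  a^+=10.0362
step 7: x_pred=9.8407  r=-14.5007  x^+=3.9534  v^+=12.8915  a^+=4.4186
step 8: x_pred=17.0088  r=-22.8688  x^+=7.7241  v^+=11.8943  a^+=-4.4407

x_post = 7.7241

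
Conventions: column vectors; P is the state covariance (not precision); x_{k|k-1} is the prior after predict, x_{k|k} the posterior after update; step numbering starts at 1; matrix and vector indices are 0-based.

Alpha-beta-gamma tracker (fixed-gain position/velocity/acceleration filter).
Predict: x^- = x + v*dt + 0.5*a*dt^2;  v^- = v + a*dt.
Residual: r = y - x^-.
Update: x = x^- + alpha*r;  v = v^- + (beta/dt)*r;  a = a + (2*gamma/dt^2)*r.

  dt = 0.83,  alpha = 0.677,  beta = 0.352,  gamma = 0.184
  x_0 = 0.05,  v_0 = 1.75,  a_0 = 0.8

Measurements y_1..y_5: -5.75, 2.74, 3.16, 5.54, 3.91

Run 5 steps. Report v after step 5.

step 1: x_pred=1.7781  r=-7.5281  x^+=-3.3184  v^+=-0.7786  a^+=-3.2214
step 2: x_pred=-5.0743  r=7.8143  x^+=0.2160  v^+=-0.1384  a^+=0.9529
step 3: x_pred=0.4294  r=2.7306  x^+=2.2780  v^+=1.8106  a^+=2.4116
step 4: x_pred=4.6115  r=0.9285  x^+=5.2401  v^+=4.2060  a^+=2.9076
step 5: x_pred=9.7326  r=-5.8226  x^+=5.7907  v^+=4.1499  a^+=-0.2028

v_post = 4.1499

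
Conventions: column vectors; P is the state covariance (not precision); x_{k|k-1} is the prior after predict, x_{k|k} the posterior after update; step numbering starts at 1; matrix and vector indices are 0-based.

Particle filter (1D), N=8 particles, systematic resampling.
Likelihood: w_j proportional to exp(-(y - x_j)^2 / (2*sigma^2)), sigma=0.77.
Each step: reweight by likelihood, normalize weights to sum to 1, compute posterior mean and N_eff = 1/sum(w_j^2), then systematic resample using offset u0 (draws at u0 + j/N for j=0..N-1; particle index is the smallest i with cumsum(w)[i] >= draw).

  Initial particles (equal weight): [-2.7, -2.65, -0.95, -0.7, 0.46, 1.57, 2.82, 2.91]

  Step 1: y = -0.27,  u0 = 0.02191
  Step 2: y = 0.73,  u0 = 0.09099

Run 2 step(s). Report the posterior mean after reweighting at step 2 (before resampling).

step 1: w=[0.0031, 0.0038, 0.3017, 0.3813, 0.2843, 0.0256, 0.0001, 0.0001]  mean=-0.4001  Neff=3.1454  idx=[2, 2, 2, 3, 3, 3, 4, 4]
step 2: w=[0.0344, 0.0344, 0.0344, 0.0662, 0.0662, 0.0662, 0.3492, 0.3492]  mean=0.0843  Neff=3.8383  idx=[2, 4, 6, 6, 6, 7, 7, 7]

post_mean = 0.0843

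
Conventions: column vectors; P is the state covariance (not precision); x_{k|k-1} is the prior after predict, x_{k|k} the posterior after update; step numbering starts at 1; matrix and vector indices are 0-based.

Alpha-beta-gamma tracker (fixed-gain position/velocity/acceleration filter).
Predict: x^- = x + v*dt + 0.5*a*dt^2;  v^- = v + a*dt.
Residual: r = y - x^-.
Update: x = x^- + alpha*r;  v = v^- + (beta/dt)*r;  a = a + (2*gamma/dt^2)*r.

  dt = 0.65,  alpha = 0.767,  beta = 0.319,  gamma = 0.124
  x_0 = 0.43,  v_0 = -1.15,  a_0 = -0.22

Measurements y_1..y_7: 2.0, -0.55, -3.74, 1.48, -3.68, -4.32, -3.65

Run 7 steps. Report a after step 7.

a_post = 0.2197

step 1: x_pred=-0.3640  r=2.3640  x^+=1.4492  v^+=-0.1328  a^+=1.1676
step 2: x_pred=1.6095  r=-2.1595  x^+=-0.0468  v^+=-0.4337  a^+=-0.1000
step 3: x_pred=-0.3499  r=-3.3901  x^+=-2.9501  v^+=-2.1625  a^+=-2.0899
step 4: x_pred=-4.7972  r=6.2772  x^+=0.0174  v^+=-0.4403  a^+=1.5947
step 5: x_pred=0.0681  r=-3.7481  x^+=-2.8067  v^+=-1.2432  a^+=-0.6054
step 6: x_pred=-3.7427  r=-0.5773  x^+=-4.1855  v^+=-1.9200  a^+=-0.9443
step 7: x_pred=-5.6330  r=1.9830  x^+=-4.1120  v^+=-1.5606  a^+=0.2197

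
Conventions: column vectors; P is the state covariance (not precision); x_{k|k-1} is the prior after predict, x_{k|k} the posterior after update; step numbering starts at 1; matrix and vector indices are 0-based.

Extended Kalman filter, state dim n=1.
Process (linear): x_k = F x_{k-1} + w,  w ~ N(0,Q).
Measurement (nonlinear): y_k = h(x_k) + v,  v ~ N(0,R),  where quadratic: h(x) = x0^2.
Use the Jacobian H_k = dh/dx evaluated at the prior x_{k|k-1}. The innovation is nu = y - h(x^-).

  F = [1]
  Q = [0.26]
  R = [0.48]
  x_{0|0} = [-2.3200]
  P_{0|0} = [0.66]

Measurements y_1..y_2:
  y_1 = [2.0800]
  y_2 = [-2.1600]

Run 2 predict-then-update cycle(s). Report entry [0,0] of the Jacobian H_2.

H_jac[0,0] = -3.2502

step 1: x^-=[-2.3200]  P^-=[0.9200]  H_jac=[-4.6400]  S=[20.2872]  K=[-0.2104]  nu=[-3.3024]  x^+=[-1.6251]  P^+=[0.0218]
step 2: x^-=[-1.6251]  P^-=[0.2818]  H_jac=[-3.2502]  S=[3.4566]  K=[-0.2649]  nu=[-4.8010]  x^+=[-0.3531]  P^+=[0.0391]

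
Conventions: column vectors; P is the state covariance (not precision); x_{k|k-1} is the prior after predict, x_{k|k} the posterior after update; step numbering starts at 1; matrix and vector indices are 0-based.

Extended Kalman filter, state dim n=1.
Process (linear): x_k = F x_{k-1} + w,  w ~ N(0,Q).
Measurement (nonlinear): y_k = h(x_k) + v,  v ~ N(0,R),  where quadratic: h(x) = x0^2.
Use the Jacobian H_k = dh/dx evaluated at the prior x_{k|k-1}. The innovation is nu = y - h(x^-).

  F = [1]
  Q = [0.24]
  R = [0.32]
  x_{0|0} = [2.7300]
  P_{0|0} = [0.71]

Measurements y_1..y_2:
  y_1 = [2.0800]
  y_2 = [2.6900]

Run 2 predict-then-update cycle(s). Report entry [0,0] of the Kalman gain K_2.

K[0,0] = 0.2579

step 1: x^-=[2.7300]  P^-=[0.9500]  H_jac=[5.4600]  S=[28.6410]  K=[0.1811]  nu=[-5.3729]  x^+=[1.7569]  P^+=[0.0106]
step 2: x^-=[1.7569]  P^-=[0.2506]  H_jac=[3.5139]  S=[3.4144]  K=[0.2579]  nu=[-0.3969]  x^+=[1.6546]  P^+=[0.0235]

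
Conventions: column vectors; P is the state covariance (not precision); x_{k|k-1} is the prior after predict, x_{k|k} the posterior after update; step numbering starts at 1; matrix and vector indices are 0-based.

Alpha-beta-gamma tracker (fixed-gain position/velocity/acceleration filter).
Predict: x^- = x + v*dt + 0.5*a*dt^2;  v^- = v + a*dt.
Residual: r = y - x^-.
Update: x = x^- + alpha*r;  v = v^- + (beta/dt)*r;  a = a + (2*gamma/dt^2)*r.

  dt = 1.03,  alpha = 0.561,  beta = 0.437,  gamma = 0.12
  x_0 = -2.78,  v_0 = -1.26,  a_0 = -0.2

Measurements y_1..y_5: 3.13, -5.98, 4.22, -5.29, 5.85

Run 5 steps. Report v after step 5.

v_post = 1.9945

step 1: x_pred=-4.1839  r=7.3139  x^+=-0.0808  v^+=1.6371  a^+=1.4546
step 2: x_pred=2.3770  r=-8.3570  x^+=-2.3113  v^+=-0.4103  a^+=-0.4360
step 3: x_pred=-2.9652  r=7.1852  x^+=1.0657  v^+=2.1891  a^+=1.1895
step 4: x_pred=3.9514  r=-9.2414  x^+=-1.2330  v^+=-0.5066  a^+=-0.9011
step 5: x_pred=-2.2328  r=8.0828  x^+=2.3016  v^+=1.9945  a^+=0.9274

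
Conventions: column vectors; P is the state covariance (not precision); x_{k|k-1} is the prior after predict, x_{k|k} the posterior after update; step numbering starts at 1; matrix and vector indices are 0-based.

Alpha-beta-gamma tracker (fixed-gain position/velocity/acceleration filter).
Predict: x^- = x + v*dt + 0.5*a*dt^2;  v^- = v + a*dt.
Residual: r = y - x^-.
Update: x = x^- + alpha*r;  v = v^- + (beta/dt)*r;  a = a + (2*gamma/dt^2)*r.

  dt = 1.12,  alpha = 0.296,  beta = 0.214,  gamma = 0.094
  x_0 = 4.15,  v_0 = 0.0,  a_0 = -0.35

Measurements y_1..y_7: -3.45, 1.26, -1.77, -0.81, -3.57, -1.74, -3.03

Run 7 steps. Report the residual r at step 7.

step 1: x_pred=3.9305  r=-7.3805  x^+=1.7459  v^+=-1.8022  a^+=-1.4561
step 2: x_pred=-1.1859  r=2.4459  x^+=-0.4619  v^+=-2.9657  a^+=-1.0896
step 3: x_pred=-4.4669  r=2.6969  x^+=-3.6686  v^+=-3.6707  a^+=-0.6854
step 4: x_pred=-8.2097  r=7.3997  x^+=-6.0194  v^+=-3.0245  a^+=0.4236
step 5: x_pred=-9.1411  r=5.5711  x^+=-7.4920  v^+=-1.4855  a^+=1.2586
step 6: x_pred=-8.3664  r=6.6264  x^+=-6.4050  v^+=1.1902  a^+=2.2517
step 7: x_pred=-3.6597  r=0.6297  x^+=-3.4733  v^+=3.8325  a^+=2.3461

resid = 0.6297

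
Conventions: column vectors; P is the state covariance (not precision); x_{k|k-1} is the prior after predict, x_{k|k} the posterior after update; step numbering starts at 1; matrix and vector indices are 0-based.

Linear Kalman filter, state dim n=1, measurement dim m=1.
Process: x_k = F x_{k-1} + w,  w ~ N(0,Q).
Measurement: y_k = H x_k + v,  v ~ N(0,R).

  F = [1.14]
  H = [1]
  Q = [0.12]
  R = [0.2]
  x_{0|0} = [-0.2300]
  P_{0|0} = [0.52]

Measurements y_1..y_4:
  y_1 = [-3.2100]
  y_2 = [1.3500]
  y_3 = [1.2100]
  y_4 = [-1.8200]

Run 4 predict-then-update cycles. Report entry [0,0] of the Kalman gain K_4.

step 1: x^-=[-0.2622]  P^-=[0.7958]  S=[0.9958]  K=[0.7992]  nu=[-2.9478]  x^+=[-2.6179]  P^+=[0.1598]
step 2: x^-=[-2.9845]  P^-=[0.3277]  S=[0.5277]  K=[0.6210]  nu=[4.3345]  x^+=[-0.2927]  P^+=[0.1242]
step 3: x^-=[-0.3337]  P^-=[0.2814]  S=[0.4814]  K=[0.5846]  nu=[1.5437]  x^+=[0.5687]  P^+=[0.1169]
step 4: x^-=[0.6483]  P^-=[0.2719]  S=[0.4719]  K=[0.5762]  nu=[-2.4683]  x^+=[-0.7740]  P^+=[0.1152]

K[0,0] = 0.5762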